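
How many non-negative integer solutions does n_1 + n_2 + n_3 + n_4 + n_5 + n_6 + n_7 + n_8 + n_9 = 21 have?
C(21+9-1, 9-1) = C(29, 8) = 4292145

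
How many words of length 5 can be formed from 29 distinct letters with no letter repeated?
P(29,5) = 29!/(29-5)! = 14250600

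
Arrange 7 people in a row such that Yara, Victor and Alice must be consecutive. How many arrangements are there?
Treat the 3 as one block: (7-3+1)! × 3! = 120 × 6 = 720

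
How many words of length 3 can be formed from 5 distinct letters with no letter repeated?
P(5,3) = 5!/(5-3)! = 60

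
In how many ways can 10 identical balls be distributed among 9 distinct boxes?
C(10+9-1, 9-1) = C(18, 8) = 43758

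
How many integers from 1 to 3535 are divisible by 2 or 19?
⌊3535/2⌋ + ⌊3535/19⌋ - ⌊3535/38⌋ = 1767 + 186 - 93 = 1860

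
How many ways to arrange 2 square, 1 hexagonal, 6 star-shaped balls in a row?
9! / (2! × 1! × 6!) = 252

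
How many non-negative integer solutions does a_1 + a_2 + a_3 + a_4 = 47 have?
C(47+4-1, 4-1) = C(50, 3) = 19600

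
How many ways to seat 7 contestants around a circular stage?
Circular: fix one position, arrange the rest. (7-1)! = 720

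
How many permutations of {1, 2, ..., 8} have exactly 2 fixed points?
Choose the 2 fixed points C(8,2) = 28, derange the rest: !6 = Σ_{j=0}^{6} (-1)^j·6!/j! = 720 - 720 + 360 - 120 + 30 - 6 + 1 = 265. Product = 28 × 265 = 7420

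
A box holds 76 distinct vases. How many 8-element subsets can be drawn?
C(76,8) = 76!/(8!×68!) = 18855883575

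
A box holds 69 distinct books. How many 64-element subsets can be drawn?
C(69,64) = 69!/(64!×5!) = 11238513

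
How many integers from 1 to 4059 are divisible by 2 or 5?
⌊4059/2⌋ + ⌊4059/5⌋ - ⌊4059/10⌋ = 2029 + 811 - 405 = 2435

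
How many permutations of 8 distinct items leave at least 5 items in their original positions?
Exactly j fixed points: C(8,j)·!(8-j); sum over j ≥ 5 (derangement numbers via !m = (m-1)·(!(m-1) + !(m-2)): !0..!3 = 1, 0, 1, 2). Σ_{j=5}^{8} C(8,j)·!(8-j) = C(8,5)·!3 + C(8,6)·!2 + C(8,7)·!1 + C(8,8)·!0 = 56·2 + 28·1 + 8·0 + 1·1 = 141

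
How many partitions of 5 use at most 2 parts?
By conjugation, equals partitions of 5 into parts ≤ 2. Let r_j(i) = number of partitions of i into parts ≤ j, for i = 0..5. r_1(i) = 1 for all i; r_j(i) = r_{j-1}(i) + r_j(i-j). Rows j = 2..2: ≤2: 1 1 2 2 3 3. r_2(5) = 3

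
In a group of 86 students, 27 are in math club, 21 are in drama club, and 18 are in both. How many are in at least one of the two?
|A∪B| = |A| + |B| - |A∩B| = 27 + 21 - 18 = 30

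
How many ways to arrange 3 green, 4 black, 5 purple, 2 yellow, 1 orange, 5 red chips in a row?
20! / (3! × 4! × 5! × 2! × 1! × 5!) = 586637251200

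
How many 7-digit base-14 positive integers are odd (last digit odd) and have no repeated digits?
Last∈{1,3,5,7,9,11,13}. Last=0: 0. Last nonzero: 7×12×P(12,5) = 7983360. Total = 7983360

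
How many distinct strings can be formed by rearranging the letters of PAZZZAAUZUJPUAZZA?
17! / (2! × 1! × 5! × 6! × 3!) = 343062720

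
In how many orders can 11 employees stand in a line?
11! = 39916800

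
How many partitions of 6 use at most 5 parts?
By conjugation, equals partitions of 6 into parts ≤ 5. Let r_j(i) = number of partitions of i into parts ≤ j, for i = 0..6. r_1(i) = 1 for all i; r_j(i) = r_{j-1}(i) + r_j(i-j). Rows j = 2..5: ≤2: 1 1 2 2 3 3 4; ≤3: 1 1 2 3 4 5 7; ≤4: 1 1 2 3 5 6 9; ≤5: 1 1 2 3 5 7 10. r_5(6) = 10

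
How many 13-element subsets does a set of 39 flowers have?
C(39,13) = 39!/(13!×26!) = 8122425444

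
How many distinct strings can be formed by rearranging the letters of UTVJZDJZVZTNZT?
14! / (1! × 2! × 3! × 2! × 4! × 1! × 1!) = 151351200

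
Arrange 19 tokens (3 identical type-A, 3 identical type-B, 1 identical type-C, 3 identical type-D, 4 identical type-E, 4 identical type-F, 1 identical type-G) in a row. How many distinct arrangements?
19! / (3! × 3! × 1! × 3! × 4! × 4! × 1!) = 977728752000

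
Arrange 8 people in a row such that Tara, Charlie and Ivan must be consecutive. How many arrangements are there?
Treat the 3 as one block: (8-3+1)! × 3! = 720 × 6 = 4320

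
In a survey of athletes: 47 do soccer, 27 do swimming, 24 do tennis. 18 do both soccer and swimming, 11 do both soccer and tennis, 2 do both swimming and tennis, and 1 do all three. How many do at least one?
|A∪B∪C| = 47+27+24-18-11-2+1 = 68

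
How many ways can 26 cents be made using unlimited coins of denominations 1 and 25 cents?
Coefficient of x^26 in 1/(1-x^1) · 1/(1-x^25). Use j coins of 25 for j = 0..⌊26/25⌋ = 1, the rest in 1s: 1 + 1 = 2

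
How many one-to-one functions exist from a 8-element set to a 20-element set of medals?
P(20,8) = 20!/(20-8)! = 5079110400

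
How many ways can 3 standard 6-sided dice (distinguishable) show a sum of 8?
Coefficient of x^8 in (x + x² + ... + x^6)^3. By inclusion-exclusion on dice exceeding 6: Σ_j (-1)^j C(3,j)·C(8-1-6j, 2) = C(3,0)·C(7,2) = 1·21 = 21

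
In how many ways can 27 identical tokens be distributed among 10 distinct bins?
C(27+10-1, 10-1) = C(36, 9) = 94143280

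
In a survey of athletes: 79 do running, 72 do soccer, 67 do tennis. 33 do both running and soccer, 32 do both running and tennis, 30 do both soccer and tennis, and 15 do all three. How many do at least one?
|A∪B∪C| = 79+72+67-33-32-30+15 = 138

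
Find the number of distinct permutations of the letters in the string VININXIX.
8! / (1! × 3! × 2! × 2!) = 1680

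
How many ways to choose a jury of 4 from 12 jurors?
C(12,4) = 12!/(4!×8!) = 495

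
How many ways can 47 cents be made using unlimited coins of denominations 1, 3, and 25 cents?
Coefficient of x^47 in 1/(1-x^1) · 1/(1-x^3) · 1/(1-x^25). Case on j = number of 25-cent coins (j = 0..1); remainder r = 47 - 25j is made from {1,3} in ⌊r/3⌋+1 ways. r = 47, 22 → 16 + 8 = 24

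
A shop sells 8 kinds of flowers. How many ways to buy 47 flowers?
C(47+8-1, 8-1) = C(54, 7) = 177100560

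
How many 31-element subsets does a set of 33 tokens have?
C(33,31) = 33!/(31!×2!) = 528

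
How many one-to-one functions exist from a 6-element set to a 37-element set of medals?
P(37,6) = 37!/(37-6)! = 1673844480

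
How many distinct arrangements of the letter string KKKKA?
5! / (4! × 1!) = 5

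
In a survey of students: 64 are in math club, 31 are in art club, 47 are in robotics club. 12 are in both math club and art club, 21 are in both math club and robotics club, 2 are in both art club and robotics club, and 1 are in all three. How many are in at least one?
|A∪B∪C| = 64+31+47-12-21-2+1 = 108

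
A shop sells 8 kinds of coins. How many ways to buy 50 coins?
C(50+8-1, 8-1) = C(57, 7) = 264385836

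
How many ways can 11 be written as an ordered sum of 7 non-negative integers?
C(11+7-1, 7-1) = C(17, 6) = 12376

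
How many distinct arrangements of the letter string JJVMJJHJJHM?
11! / (2! × 6! × 2! × 1!) = 13860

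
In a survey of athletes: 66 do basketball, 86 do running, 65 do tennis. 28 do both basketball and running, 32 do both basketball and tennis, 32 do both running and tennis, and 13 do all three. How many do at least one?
|A∪B∪C| = 66+86+65-28-32-32+13 = 138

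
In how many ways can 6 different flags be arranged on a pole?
6! = 720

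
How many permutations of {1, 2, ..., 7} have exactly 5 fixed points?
Choose the 5 fixed points C(7,5) = 21, derange the rest: !2 = Σ_{j=0}^{2} (-1)^j·2!/j! = 2 - 2 + 1 = 1. Product = 21 × 1 = 21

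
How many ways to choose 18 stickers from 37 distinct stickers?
C(37,18) = 37!/(18!×19!) = 17672631900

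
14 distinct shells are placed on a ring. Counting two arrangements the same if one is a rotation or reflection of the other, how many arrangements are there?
(14-1)!/2 = 6227020800/2 = 3113510400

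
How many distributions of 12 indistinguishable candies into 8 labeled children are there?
C(12+8-1, 8-1) = C(19, 7) = 50388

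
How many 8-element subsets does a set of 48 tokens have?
C(48,8) = 48!/(8!×40!) = 377348994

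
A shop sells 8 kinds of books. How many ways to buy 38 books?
C(38+8-1, 8-1) = C(45, 7) = 45379620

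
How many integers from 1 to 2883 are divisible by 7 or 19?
⌊2883/7⌋ + ⌊2883/19⌋ - ⌊2883/133⌋ = 411 + 151 - 21 = 541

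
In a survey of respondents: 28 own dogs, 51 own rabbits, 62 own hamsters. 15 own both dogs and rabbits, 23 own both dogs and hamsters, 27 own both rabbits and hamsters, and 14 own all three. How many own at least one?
|A∪B∪C| = 28+51+62-15-23-27+14 = 90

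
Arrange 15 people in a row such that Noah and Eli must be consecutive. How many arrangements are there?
Treat the 2 as one block: (15-2+1)! × 2! = 87178291200 × 2 = 174356582400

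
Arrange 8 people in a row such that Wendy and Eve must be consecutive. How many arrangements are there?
Treat the 2 as one block: (8-2+1)! × 2! = 5040 × 2 = 10080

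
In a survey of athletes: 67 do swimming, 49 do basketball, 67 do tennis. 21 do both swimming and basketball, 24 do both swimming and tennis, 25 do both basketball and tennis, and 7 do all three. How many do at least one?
|A∪B∪C| = 67+49+67-21-24-25+7 = 120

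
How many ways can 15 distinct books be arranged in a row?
15! = 1307674368000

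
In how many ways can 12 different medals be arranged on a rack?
12! = 479001600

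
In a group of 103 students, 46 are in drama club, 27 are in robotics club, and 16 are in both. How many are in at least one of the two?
|A∪B| = |A| + |B| - |A∩B| = 46 + 27 - 16 = 57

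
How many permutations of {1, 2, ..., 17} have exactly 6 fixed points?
Choose the 6 fixed points C(17,6) = 12376, derange the rest: !11 = Σ_{j=0}^{11} (-1)^j·11!/j! = 39916800 - 39916800 + 19958400 - 6652800 + 1663200 - 332640 + 55440 - 7920 + 990 - 110 + 11 - 1 = 14684570. Product = 12376 × 14684570 = 181736238320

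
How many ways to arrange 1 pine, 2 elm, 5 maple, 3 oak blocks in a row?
11! / (1! × 2! × 5! × 3!) = 27720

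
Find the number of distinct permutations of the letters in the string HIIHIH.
6! / (3! × 3!) = 20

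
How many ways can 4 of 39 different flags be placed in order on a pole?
P(39,4) = 39!/(39-4)! = 1974024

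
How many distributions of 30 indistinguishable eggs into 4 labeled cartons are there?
C(30+4-1, 4-1) = C(33, 3) = 5456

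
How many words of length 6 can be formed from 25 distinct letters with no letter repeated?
P(25,6) = 25!/(25-6)! = 127512000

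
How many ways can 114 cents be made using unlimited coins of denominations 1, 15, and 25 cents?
Coefficient of x^114 in 1/(1-x^1) · 1/(1-x^15) · 1/(1-x^25). Case on j = number of 25-cent coins (j = 0..4); remainder r = 114 - 25j is made from {1,15} in ⌊r/15⌋+1 ways. r = 114, 89, 64, 39, 14 → 8 + 6 + 5 + 3 + 1 = 23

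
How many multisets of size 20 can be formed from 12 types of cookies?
C(20+12-1, 12-1) = C(31, 11) = 84672315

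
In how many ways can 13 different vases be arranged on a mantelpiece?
13! = 6227020800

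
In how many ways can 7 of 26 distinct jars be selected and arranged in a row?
P(26,7) = 26!/(26-7)! = 3315312000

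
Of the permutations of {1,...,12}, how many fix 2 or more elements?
Exactly j fixed points: C(12,j)·!(12-j); sum over j ≥ 2 (derangement numbers via !m = (m-1)·(!(m-1) + !(m-2)): !0..!10 = 1, 0, 1, 2, 9, 44, 265, 1854, 14833, 133496, 1334961). Σ_{j=2}^{12} C(12,j)·!(12-j) = C(12,2)·!10 + C(12,3)·!9 + C(12,4)·!8 + C(12,5)·!7 + C(12,6)·!6 + C(12,7)·!5 + C(12,8)·!4 + C(12,9)·!3 + C(12,10)·!2 + C(12,11)·!1 + C(12,12)·!0 = 66·1334961 + 220·133496 + 495·14833 + 792·1854 + 924·265 + 792·44 + 495·9 + 220·2 + 66·1 + 12·0 + 1·1 = 126571919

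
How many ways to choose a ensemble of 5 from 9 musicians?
C(9,5) = 9!/(5!×4!) = 126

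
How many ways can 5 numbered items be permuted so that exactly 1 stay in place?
Choose the 1 fixed point C(5,1) = 5, derange the rest: !4 = Σ_{j=0}^{4} (-1)^j·4!/j! = 24 - 24 + 12 - 4 + 1 = 9. Product = 5 × 9 = 45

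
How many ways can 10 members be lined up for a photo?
10! = 3628800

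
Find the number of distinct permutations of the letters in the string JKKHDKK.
7! / (1! × 1! × 4! × 1!) = 210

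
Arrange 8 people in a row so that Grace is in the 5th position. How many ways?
Fix one position: (8-1)! = 5040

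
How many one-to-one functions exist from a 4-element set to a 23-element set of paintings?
P(23,4) = 23!/(23-4)! = 212520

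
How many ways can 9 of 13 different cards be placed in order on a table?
P(13,9) = 13!/(13-9)! = 259459200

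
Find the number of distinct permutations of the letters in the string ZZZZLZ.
6! / (1! × 5!) = 6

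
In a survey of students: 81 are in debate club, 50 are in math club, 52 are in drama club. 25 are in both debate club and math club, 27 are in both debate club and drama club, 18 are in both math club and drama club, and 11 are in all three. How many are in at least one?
|A∪B∪C| = 81+50+52-25-27-18+11 = 124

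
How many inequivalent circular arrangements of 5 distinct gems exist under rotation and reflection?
(5-1)!/2 = 24/2 = 12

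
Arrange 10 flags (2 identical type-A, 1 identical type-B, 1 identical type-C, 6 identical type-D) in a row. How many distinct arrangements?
10! / (2! × 1! × 1! × 6!) = 2520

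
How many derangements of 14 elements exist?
!14 = Σ_{j=0}^{14} (-1)^j·14!/j! = 87178291200 - 87178291200 + 43589145600 - 14529715200 + 3632428800 - 726485760 + 121080960 - 17297280 + 2162160 - 240240 + 24024 - 2184 + 182 - 14 + 1 = 32071101049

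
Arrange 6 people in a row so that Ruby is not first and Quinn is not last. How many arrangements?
By inclusion-exclusion: 6! - 2×(6-1)! + (6-2)! = 720 - 240 + 24 = 504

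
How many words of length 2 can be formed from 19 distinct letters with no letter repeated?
P(19,2) = 19!/(19-2)! = 342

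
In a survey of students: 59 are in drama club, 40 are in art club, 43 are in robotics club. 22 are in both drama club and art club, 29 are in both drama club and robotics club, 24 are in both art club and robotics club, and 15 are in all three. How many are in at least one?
|A∪B∪C| = 59+40+43-22-29-24+15 = 82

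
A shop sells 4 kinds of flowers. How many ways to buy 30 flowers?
C(30+4-1, 4-1) = C(33, 3) = 5456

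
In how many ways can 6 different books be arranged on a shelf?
6! = 720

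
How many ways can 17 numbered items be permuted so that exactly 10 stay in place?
Choose the 10 fixed points C(17,10) = 19448, derange the rest: !7 = Σ_{j=0}^{7} (-1)^j·7!/j! = 5040 - 5040 + 2520 - 840 + 210 - 42 + 7 - 1 = 1854. Product = 19448 × 1854 = 36056592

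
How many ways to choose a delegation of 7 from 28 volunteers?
C(28,7) = 28!/(7!×21!) = 1184040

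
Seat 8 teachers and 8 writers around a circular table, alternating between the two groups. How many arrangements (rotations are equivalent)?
Fix one of the teachers: (8-1)! ways for the remaining teachers, × 8! ways for the writers = 5040 × 40320 = 203212800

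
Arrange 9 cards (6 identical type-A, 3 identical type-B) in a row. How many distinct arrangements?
9! / (6! × 3!) = 84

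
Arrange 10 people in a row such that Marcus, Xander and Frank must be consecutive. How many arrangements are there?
Treat the 3 as one block: (10-3+1)! × 3! = 40320 × 6 = 241920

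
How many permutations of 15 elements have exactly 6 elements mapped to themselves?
Choose the 6 fixed points C(15,6) = 5005, derange the rest: !9 = Σ_{j=0}^{9} (-1)^j·9!/j! = 362880 - 362880 + 181440 - 60480 + 15120 - 3024 + 504 - 72 + 9 - 1 = 133496. Product = 5005 × 133496 = 668147480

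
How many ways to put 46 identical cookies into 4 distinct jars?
C(46+4-1, 4-1) = C(49, 3) = 18424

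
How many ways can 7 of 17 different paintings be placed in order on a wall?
P(17,7) = 17!/(17-7)! = 98017920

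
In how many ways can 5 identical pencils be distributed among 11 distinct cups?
C(5+11-1, 11-1) = C(15, 10) = 3003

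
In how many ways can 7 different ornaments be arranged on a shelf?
7! = 5040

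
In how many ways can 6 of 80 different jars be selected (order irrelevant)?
C(80,6) = 80!/(6!×74!) = 300500200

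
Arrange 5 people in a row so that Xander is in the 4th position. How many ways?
Fix one position: (5-1)! = 24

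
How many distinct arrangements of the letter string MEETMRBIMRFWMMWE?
16! / (2! × 2! × 1! × 3! × 1! × 5! × 1! × 1!) = 7264857600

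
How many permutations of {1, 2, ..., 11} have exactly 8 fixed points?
Choose the 8 fixed points C(11,8) = 165, derange the rest: !3 = Σ_{j=0}^{3} (-1)^j·3!/j! = 6 - 6 + 3 - 1 = 2. Product = 165 × 2 = 330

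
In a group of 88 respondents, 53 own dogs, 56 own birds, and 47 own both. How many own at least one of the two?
|A∪B| = |A| + |B| - |A∩B| = 53 + 56 - 47 = 62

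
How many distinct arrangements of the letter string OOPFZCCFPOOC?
12! / (2! × 1! × 4! × 3! × 2!) = 831600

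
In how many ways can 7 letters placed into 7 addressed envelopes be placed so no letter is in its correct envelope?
!7 = Σ_{j=0}^{7} (-1)^j·7!/j! = 5040 - 5040 + 2520 - 840 + 210 - 42 + 7 - 1 = 1854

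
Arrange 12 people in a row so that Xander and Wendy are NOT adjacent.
Total - adjacent = 12! - (12-1)!×2 = 479001600 - 79833600 = 399168000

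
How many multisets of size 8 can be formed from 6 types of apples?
C(8+6-1, 6-1) = C(13, 5) = 1287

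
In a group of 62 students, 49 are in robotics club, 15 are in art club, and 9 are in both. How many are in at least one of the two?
|A∪B| = |A| + |B| - |A∩B| = 49 + 15 - 9 = 55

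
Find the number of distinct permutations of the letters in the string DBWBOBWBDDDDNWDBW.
17! / (5! × 4! × 1! × 6! × 1!) = 171531360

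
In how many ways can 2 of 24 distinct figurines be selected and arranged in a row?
P(24,2) = 24!/(24-2)! = 552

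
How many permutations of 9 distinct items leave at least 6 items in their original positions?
Exactly j fixed points: C(9,j)·!(9-j); sum over j ≥ 6 (derangement numbers via !m = (m-1)·(!(m-1) + !(m-2)): !0..!3 = 1, 0, 1, 2). Σ_{j=6}^{9} C(9,j)·!(9-j) = C(9,6)·!3 + C(9,7)·!2 + C(9,8)·!1 + C(9,9)·!0 = 84·2 + 36·1 + 9·0 + 1·1 = 205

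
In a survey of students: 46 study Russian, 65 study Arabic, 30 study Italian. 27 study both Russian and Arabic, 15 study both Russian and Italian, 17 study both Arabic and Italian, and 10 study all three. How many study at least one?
|A∪B∪C| = 46+65+30-27-15-17+10 = 92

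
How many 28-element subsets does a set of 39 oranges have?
C(39,28) = 39!/(28!×11!) = 1676056044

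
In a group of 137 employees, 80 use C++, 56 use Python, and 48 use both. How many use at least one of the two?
|A∪B| = |A| + |B| - |A∩B| = 80 + 56 - 48 = 88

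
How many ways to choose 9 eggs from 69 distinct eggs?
C(69,9) = 69!/(9!×60!) = 56672074888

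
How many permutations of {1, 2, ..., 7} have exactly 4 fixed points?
Choose the 4 fixed points C(7,4) = 35, derange the rest: !3 = Σ_{j=0}^{3} (-1)^j·3!/j! = 6 - 6 + 3 - 1 = 2. Product = 35 × 2 = 70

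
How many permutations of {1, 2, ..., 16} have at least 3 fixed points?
Exactly j fixed points: C(16,j)·!(16-j); sum over j ≥ 3 (derangement numbers via !m = (m-1)·(!(m-1) + !(m-2)): !0..!13 = 1, 0, 1, 2, 9, 44, 265, 1854, 14833, 133496, 1334961, 14684570, 176214841, 2290792932). Σ_{j=3}^{16} C(16,j)·!(16-j) = C(16,3)·!13 + C(16,4)·!12 + C(16,5)·!11 + C(16,6)·!10 + C(16,7)·!9 + C(16,8)·!8 + C(16,9)·!7 + C(16,10)·!6 + C(16,11)·!5 + C(16,12)·!4 + C(16,13)·!3 + C(16,14)·!2 + C(16,15)·!1 + C(16,16)·!0 = 560·2290792932 + 1820·176214841 + 4368·14684570 + 8008·1334961 + 11440·133496 + 12870·14833 + 11440·1854 + 8008·265 + 4368·44 + 1820·9 + 560·2 + 120·1 + 16·0 + 1·1 = 1680129258631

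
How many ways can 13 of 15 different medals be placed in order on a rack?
P(15,13) = 15!/(15-13)! = 653837184000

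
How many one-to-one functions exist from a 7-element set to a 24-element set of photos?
P(24,7) = 24!/(24-7)! = 1744364160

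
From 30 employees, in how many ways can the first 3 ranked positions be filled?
P(30,3) = 30!/(30-3)! = 24360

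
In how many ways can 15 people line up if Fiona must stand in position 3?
Fix one position: (15-1)! = 87178291200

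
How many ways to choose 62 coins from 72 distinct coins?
C(72,62) = 72!/(62!×10!) = 536211932256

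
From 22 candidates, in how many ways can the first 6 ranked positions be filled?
P(22,6) = 22!/(22-6)! = 53721360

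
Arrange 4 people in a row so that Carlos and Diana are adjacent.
Treat as block: (4-1)! × 2! = 6 × 2 = 12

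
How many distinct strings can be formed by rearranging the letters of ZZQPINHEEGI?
11! / (2! × 2! × 1! × 1! × 1! × 1! × 2! × 1!) = 4989600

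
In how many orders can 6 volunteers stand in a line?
6! = 720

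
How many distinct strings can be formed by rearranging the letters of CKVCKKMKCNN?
11! / (3! × 1! × 2! × 1! × 4!) = 138600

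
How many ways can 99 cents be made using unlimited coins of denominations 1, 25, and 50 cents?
Coefficient of x^99 in 1/(1-x^1) · 1/(1-x^25) · 1/(1-x^50). Case on j = number of 50-cent coins (j = 0..1); remainder r = 99 - 50j is made from {1,25} in ⌊r/25⌋+1 ways. r = 99, 49 → 4 + 2 = 6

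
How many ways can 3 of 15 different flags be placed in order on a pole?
P(15,3) = 15!/(15-3)! = 2730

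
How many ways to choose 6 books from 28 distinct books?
C(28,6) = 28!/(6!×22!) = 376740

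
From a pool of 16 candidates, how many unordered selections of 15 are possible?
C(16,15) = 16!/(15!×1!) = 16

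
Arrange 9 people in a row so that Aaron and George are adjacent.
Treat as block: (9-1)! × 2! = 40320 × 2 = 80640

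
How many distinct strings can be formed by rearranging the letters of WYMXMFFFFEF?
11! / (1! × 1! × 1! × 2! × 5! × 1!) = 166320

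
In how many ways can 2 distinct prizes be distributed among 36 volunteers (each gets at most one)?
P(36,2) = 36!/(36-2)! = 1260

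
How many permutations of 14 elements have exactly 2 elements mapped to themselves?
Choose the 2 fixed points C(14,2) = 91, derange the rest: !12 = Σ_{j=0}^{12} (-1)^j·12!/j! = 479001600 - 479001600 + 239500800 - 79833600 + 19958400 - 3991680 + 665280 - 95040 + 11880 - 1320 + 132 - 12 + 1 = 176214841. Product = 91 × 176214841 = 16035550531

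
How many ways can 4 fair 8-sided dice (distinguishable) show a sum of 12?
Coefficient of x^12 in (x + x² + ... + x^8)^4. By inclusion-exclusion on dice exceeding 8: Σ_j (-1)^j C(4,j)·C(12-1-8j, 3) = C(4,0)·C(11,3) - C(4,1)·C(3,3) = 1·165 - 4·1 = 161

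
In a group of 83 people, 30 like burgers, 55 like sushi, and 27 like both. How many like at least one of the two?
|A∪B| = |A| + |B| - |A∩B| = 30 + 55 - 27 = 58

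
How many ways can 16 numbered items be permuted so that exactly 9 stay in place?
Choose the 9 fixed points C(16,9) = 11440, derange the rest: !7 = Σ_{j=0}^{7} (-1)^j·7!/j! = 5040 - 5040 + 2520 - 840 + 210 - 42 + 7 - 1 = 1854. Product = 11440 × 1854 = 21209760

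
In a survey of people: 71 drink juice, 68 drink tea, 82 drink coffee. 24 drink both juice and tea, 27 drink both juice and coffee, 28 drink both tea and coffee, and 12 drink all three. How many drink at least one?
|A∪B∪C| = 71+68+82-24-27-28+12 = 154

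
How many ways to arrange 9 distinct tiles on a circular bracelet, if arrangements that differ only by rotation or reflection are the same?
(9-1)!/2 = 40320/2 = 20160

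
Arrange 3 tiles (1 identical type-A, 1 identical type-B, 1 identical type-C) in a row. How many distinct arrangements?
3! / (1! × 1! × 1!) = 6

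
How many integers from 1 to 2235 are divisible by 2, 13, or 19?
⌊2235/2⌋+⌊2235/13⌋+⌊2235/19⌋ - ⌊2235/26⌋-⌊2235/38⌋-⌊2235/247⌋ + ⌊2235/494⌋ = 1117+171+117 - 85-58-9 + 4 = 1257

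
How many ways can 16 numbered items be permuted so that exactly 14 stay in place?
Choose the 14 fixed points C(16,14) = 120, derange the rest: !2 = Σ_{j=0}^{2} (-1)^j·2!/j! = 2 - 2 + 1 = 1. Product = 120 × 1 = 120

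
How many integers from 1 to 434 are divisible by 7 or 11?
⌊434/7⌋ + ⌊434/11⌋ - ⌊434/77⌋ = 62 + 39 - 5 = 96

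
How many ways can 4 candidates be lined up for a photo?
4! = 24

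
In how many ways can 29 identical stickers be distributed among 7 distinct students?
C(29+7-1, 7-1) = C(35, 6) = 1623160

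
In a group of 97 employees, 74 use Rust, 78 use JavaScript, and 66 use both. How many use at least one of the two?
|A∪B| = |A| + |B| - |A∩B| = 74 + 78 - 66 = 86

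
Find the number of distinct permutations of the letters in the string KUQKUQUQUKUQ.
12! / (3! × 4! × 5!) = 27720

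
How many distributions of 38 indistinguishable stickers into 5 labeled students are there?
C(38+5-1, 5-1) = C(42, 4) = 111930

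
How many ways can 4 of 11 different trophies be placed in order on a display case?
P(11,4) = 11!/(11-4)! = 7920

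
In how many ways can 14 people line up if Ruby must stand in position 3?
Fix one position: (14-1)! = 6227020800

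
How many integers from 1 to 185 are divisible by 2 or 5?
⌊185/2⌋ + ⌊185/5⌋ - ⌊185/10⌋ = 92 + 37 - 18 = 111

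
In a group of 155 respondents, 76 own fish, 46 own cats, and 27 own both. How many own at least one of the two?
|A∪B| = |A| + |B| - |A∩B| = 76 + 46 - 27 = 95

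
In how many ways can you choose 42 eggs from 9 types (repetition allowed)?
C(42+9-1, 9-1) = C(50, 8) = 536878650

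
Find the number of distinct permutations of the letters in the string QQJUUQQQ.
8! / (2! × 5! × 1!) = 168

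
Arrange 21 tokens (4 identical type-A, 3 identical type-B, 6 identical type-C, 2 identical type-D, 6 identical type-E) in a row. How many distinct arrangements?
21! / (4! × 3! × 6! × 2! × 6!) = 342205063200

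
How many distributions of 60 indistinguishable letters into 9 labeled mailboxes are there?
C(60+9-1, 9-1) = C(68, 8) = 7392009768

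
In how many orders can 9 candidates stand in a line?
9! = 362880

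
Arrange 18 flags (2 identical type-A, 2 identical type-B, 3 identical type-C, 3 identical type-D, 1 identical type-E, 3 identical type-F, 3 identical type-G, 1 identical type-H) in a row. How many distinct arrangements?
18! / (2! × 2! × 3! × 3! × 1! × 3! × 3! × 1!) = 1235025792000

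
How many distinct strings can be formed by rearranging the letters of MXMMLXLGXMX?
11! / (1! × 4! × 2! × 4!) = 34650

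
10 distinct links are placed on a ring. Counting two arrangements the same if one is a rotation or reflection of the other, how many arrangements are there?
(10-1)!/2 = 362880/2 = 181440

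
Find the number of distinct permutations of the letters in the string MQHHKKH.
7! / (2! × 3! × 1! × 1!) = 420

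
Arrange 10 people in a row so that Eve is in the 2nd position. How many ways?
Fix one position: (10-1)! = 362880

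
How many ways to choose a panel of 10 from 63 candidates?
C(63,10) = 63!/(10!×53!) = 127805525001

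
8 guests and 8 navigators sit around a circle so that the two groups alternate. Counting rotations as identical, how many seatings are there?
Fix one of the guests: (8-1)! ways for the remaining guests, × 8! ways for the navigators = 5040 × 40320 = 203212800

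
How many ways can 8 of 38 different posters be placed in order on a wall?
P(38,8) = 38!/(38-8)! = 1971788797440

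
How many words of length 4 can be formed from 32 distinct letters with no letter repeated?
P(32,4) = 32!/(32-4)! = 863040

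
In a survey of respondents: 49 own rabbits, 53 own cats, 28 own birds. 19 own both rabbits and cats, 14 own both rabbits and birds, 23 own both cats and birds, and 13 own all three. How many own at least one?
|A∪B∪C| = 49+53+28-19-14-23+13 = 87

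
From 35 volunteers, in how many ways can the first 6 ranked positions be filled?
P(35,6) = 35!/(35-6)! = 1168675200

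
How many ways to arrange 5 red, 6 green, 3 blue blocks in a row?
14! / (5! × 6! × 3!) = 168168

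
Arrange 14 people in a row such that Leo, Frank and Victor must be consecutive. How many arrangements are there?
Treat the 3 as one block: (14-3+1)! × 3! = 479001600 × 6 = 2874009600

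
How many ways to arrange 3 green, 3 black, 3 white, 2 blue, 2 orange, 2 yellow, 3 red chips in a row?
18! / (3! × 3! × 3! × 2! × 2! × 2! × 3!) = 617512896000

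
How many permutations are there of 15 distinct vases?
15! = 1307674368000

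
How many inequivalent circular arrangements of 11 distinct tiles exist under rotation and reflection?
(11-1)!/2 = 3628800/2 = 1814400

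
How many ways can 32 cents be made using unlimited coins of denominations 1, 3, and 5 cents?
Coefficient of x^32 in 1/(1-x^1) · 1/(1-x^3) · 1/(1-x^5). Case on j = number of 5-cent coins (j = 0..6); remainder r = 32 - 5j is made from {1,3} in ⌊r/3⌋+1 ways. r = 32, 27, 22, 17, 12, 7, 2 → 11 + 10 + 8 + 6 + 5 + 3 + 1 = 44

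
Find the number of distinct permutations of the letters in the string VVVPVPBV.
8! / (2! × 1! × 5!) = 168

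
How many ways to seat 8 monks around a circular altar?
Circular: fix one position, arrange the rest. (8-1)! = 5040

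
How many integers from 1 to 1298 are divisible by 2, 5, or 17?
⌊1298/2⌋+⌊1298/5⌋+⌊1298/17⌋ - ⌊1298/10⌋-⌊1298/34⌋-⌊1298/85⌋ + ⌊1298/170⌋ = 649+259+76 - 129-38-15 + 7 = 809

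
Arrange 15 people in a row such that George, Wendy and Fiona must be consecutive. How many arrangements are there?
Treat the 3 as one block: (15-3+1)! × 3! = 6227020800 × 6 = 37362124800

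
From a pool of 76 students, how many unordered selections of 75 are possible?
C(76,75) = 76!/(75!×1!) = 76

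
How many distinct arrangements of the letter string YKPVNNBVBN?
10! / (1! × 2! × 3! × 1! × 1! × 2!) = 151200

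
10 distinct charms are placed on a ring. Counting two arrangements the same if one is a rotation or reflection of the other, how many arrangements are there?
(10-1)!/2 = 362880/2 = 181440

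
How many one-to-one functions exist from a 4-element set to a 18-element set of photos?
P(18,4) = 18!/(18-4)! = 73440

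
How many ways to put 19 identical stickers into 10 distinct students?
C(19+10-1, 10-1) = C(28, 9) = 6906900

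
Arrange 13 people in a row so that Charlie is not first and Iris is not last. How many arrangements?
By inclusion-exclusion: 13! - 2×(13-1)! + (13-2)! = 6227020800 - 958003200 + 39916800 = 5308934400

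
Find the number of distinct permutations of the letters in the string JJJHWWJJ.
8! / (5! × 1! × 2!) = 168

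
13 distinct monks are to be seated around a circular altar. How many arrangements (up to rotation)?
Circular: fix one position, arrange the rest. (13-1)! = 479001600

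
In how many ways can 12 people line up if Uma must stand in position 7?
Fix one position: (12-1)! = 39916800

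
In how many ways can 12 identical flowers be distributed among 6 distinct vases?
C(12+6-1, 6-1) = C(17, 5) = 6188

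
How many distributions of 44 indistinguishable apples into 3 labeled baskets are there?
C(44+3-1, 3-1) = C(46, 2) = 1035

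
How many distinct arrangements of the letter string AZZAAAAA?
8! / (6! × 2!) = 28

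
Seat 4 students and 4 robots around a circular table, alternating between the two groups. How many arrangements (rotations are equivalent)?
Fix one of the students: (4-1)! ways for the remaining students, × 4! ways for the robots = 6 × 24 = 144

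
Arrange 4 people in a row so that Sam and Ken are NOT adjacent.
Total - adjacent = 4! - (4-1)!×2 = 24 - 12 = 12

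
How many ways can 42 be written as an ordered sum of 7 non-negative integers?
C(42+7-1, 7-1) = C(48, 6) = 12271512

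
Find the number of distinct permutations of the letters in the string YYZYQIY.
7! / (4! × 1! × 1! × 1!) = 210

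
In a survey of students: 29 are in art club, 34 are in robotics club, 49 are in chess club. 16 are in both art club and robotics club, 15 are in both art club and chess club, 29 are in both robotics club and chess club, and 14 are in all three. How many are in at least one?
|A∪B∪C| = 29+34+49-16-15-29+14 = 66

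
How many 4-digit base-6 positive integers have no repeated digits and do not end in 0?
Last digit: 5 nonzero choices. First digit: 4 (nonzero, ≠last). Middle 2: P(4,2) = 12. Total = 240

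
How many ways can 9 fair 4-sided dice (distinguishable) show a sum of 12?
Coefficient of x^12 in (x + x² + ... + x^4)^9. By inclusion-exclusion on dice exceeding 4: Σ_j (-1)^j C(9,j)·C(12-1-4j, 8) = C(9,0)·C(11,8) = 1·165 = 165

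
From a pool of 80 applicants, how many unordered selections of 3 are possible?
C(80,3) = 80!/(3!×77!) = 82160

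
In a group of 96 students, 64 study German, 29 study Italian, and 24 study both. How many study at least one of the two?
|A∪B| = |A| + |B| - |A∩B| = 64 + 29 - 24 = 69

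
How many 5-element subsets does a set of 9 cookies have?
C(9,5) = 9!/(5!×4!) = 126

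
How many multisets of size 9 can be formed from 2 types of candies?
C(9+2-1, 2-1) = C(10, 1) = 10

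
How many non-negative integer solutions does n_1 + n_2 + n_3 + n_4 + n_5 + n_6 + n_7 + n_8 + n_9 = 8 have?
C(8+9-1, 9-1) = C(16, 8) = 12870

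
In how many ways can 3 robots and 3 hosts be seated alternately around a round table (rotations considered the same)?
Fix one of the robots: (3-1)! ways for the remaining robots, × 3! ways for the hosts = 2 × 6 = 12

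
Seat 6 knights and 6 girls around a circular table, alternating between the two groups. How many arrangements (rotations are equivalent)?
Fix one of the knights: (6-1)! ways for the remaining knights, × 6! ways for the girls = 120 × 720 = 86400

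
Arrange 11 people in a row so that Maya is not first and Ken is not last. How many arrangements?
By inclusion-exclusion: 11! - 2×(11-1)! + (11-2)! = 39916800 - 7257600 + 362880 = 33022080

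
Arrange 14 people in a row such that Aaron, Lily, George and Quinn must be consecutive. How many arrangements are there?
Treat the 4 as one block: (14-4+1)! × 4! = 39916800 × 24 = 958003200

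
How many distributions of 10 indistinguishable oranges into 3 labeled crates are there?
C(10+3-1, 3-1) = C(12, 2) = 66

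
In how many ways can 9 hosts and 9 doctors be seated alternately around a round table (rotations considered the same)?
Fix one of the hosts: (9-1)! ways for the remaining hosts, × 9! ways for the doctors = 40320 × 362880 = 14631321600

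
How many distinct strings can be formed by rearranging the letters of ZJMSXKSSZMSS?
12! / (1! × 2! × 1! × 1! × 2! × 5!) = 997920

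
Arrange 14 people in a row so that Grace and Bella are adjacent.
Treat as block: (14-1)! × 2! = 6227020800 × 2 = 12454041600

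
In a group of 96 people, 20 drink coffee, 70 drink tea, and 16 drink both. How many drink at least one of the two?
|A∪B| = |A| + |B| - |A∩B| = 20 + 70 - 16 = 74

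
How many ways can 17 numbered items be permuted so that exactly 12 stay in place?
Choose the 12 fixed points C(17,12) = 6188, derange the rest: !5 = Σ_{j=0}^{5} (-1)^j·5!/j! = 120 - 120 + 60 - 20 + 5 - 1 = 44. Product = 6188 × 44 = 272272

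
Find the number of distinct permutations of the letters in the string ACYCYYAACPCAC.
13! / (4! × 1! × 3! × 5!) = 360360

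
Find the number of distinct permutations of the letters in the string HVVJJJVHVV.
10! / (5! × 3! × 2!) = 2520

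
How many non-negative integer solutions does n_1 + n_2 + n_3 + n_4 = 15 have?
C(15+4-1, 4-1) = C(18, 3) = 816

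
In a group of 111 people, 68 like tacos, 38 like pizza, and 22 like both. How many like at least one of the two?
|A∪B| = |A| + |B| - |A∩B| = 68 + 38 - 22 = 84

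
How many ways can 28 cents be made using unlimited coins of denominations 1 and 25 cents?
Coefficient of x^28 in 1/(1-x^1) · 1/(1-x^25). Use j coins of 25 for j = 0..⌊28/25⌋ = 1, the rest in 1s: 1 + 1 = 2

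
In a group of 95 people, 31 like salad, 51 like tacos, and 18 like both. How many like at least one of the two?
|A∪B| = |A| + |B| - |A∩B| = 31 + 51 - 18 = 64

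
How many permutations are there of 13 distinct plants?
13! = 6227020800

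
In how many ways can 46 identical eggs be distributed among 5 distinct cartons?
C(46+5-1, 5-1) = C(50, 4) = 230300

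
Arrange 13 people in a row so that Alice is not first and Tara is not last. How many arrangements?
By inclusion-exclusion: 13! - 2×(13-1)! + (13-2)! = 6227020800 - 958003200 + 39916800 = 5308934400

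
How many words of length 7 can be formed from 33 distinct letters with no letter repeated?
P(33,7) = 33!/(33-7)! = 21531121920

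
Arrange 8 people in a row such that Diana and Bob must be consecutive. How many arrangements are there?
Treat the 2 as one block: (8-2+1)! × 2! = 5040 × 2 = 10080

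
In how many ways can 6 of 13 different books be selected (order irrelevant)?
C(13,6) = 13!/(6!×7!) = 1716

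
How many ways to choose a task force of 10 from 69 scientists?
C(69,10) = 69!/(10!×59!) = 340032449328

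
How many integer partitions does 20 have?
Pentagonal recurrence p(n) = p(n-1) + p(n-2) - p(n-5) - p(n-7) + p(n-12) + p(n-15) - ... gives p(0..19) = 1, 1, 2, 3, 5, 7, 11, 15, 22, 30, 42, 56, 77, 101, 135, 176, 231, 297, 385, 490. p(20) = p(19) + p(18) - p(15) - p(13) + p(8) + p(5) = 490 + 385 - 176 - 101 + 22 + 7 = 627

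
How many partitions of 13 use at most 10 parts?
By conjugation, equals partitions of 13 into parts ≤ 10. Let r_j(i) = number of partitions of i into parts ≤ j, for i = 0..13. r_1(i) = 1 for all i; r_j(i) = r_{j-1}(i) + r_j(i-j). Rows j = 2..10: ≤2: 1 1 2 2 3 3 4 4 5 5 6 6 7 7; ≤3: 1 1 2 3 4 5 7 8 10 12 14 16 19 21; ≤4: 1 1 2 3 5 6 9 11 15 18 23 27 34 39; ≤5: 1 1 2 3 5 7 10 13 18 23 30 37 47 57; ≤6: 1 1 2 3 5 7 11 14 20 26 35 44 58 71; ≤7: 1 1 2 3 5 7 11 15 21 28 38 49 65 82; ≤8: 1 1 2 3 5 7 11 15 22 29 40 52 70 89; ≤9: 1 1 2 3 5 7 11 15 22 30 41 54 73 94; ≤10: 1 1 2 3 5 7 11 15 22 30 42 55 75 97. r_10(13) = 97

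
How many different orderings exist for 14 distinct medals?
14! = 87178291200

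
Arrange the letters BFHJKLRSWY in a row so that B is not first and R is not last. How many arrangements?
By inclusion-exclusion: 10! - 2×(10-1)! + (10-2)! = 3628800 - 725760 + 40320 = 2943360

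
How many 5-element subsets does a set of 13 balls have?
C(13,5) = 13!/(5!×8!) = 1287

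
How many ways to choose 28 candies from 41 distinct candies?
C(41,28) = 41!/(28!×13!) = 17620076360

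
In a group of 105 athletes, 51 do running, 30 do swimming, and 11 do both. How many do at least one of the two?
|A∪B| = |A| + |B| - |A∩B| = 51 + 30 - 11 = 70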